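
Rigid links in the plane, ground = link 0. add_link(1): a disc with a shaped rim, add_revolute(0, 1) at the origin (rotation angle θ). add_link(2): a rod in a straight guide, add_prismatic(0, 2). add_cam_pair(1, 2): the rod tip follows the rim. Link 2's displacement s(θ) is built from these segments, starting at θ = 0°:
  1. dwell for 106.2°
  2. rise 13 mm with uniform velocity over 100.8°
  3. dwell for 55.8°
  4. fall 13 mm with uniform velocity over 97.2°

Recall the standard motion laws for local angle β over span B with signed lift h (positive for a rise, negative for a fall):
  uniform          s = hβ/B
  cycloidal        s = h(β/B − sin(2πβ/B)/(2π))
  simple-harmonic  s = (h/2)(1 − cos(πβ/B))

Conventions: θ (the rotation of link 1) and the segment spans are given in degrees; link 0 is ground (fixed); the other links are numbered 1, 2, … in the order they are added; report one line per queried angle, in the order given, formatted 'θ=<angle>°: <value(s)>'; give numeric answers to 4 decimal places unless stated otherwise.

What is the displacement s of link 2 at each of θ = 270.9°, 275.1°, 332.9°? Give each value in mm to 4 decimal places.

segment 1 (0° to 106.2°, dwell): s unchanged at 0.0000
segment 2 (106.2° to 207°, uniform, h = 13) is passed completely: s = 0.0000 + (13) = 13.0000
segment 3 (207° to 262.8°, dwell): s unchanged at 13.0000
θ = 270.9° falls in segment 4 (262.8° to 360°, uniform, h = -13): β = 270.9 − 262.8 = 8.1°, B = 97.2°; Δs = -13·8.1/97.2 = -1.0833; s = 13.0000 − 1.0833 = 11.9167
θ = 275.1° falls in segment 4 (262.8° to 360°, uniform, h = -13): β = 275.1 − 262.8 = 12.3°, B = 97.2°; Δs = -13·12.3/97.2 = -1.6451; s = 13.0000 − 1.6451 = 11.3549
θ = 332.9° falls in segment 4 (262.8° to 360°, uniform, h = -13): β = 332.9 − 262.8 = 70.1°, B = 97.2°; Δs = -13·70.1/97.2 = -9.3755; s = 13.0000 − 9.3755 = 3.6245

θ=270.9°: 11.9167
θ=275.1°: 11.3549
θ=332.9°: 3.6245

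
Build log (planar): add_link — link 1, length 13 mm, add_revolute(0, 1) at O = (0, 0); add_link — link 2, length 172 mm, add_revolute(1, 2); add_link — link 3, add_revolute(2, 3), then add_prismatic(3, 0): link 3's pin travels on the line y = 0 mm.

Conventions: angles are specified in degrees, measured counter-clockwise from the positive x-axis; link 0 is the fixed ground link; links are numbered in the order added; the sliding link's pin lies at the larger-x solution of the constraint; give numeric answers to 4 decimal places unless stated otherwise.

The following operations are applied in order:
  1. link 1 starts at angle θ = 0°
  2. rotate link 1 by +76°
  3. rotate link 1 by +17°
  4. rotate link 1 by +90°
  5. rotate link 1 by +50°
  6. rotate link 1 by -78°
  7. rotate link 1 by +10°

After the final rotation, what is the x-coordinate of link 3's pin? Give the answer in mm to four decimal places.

geometry: r = 13 mm, L = 172 mm, e = 0 mm; θ starts at 0°
rotate link 1 by +76°: θ ← 0° +76° = 76°
rotate link 1 by +17°: θ ← 76° +17° = 93°
rotate link 1 by +90°: θ ← 93° +90° = 183°
rotate link 1 by +50°: θ ← 183° +50° = 233°
rotate link 1 by -78°: θ ← 233° -78° = 155°
rotate link 1 by +10°: θ ← 155° +10° = 165°
crank pin P = (r cos θ, r sin θ) = (-12.557036, 3.364648)
h = r sin θ − e = 3.364648 − 0 = 3.364648
x = r cos θ + √(L² − h²) = -12.557036 + 171.967087 = 159.410052

159.4101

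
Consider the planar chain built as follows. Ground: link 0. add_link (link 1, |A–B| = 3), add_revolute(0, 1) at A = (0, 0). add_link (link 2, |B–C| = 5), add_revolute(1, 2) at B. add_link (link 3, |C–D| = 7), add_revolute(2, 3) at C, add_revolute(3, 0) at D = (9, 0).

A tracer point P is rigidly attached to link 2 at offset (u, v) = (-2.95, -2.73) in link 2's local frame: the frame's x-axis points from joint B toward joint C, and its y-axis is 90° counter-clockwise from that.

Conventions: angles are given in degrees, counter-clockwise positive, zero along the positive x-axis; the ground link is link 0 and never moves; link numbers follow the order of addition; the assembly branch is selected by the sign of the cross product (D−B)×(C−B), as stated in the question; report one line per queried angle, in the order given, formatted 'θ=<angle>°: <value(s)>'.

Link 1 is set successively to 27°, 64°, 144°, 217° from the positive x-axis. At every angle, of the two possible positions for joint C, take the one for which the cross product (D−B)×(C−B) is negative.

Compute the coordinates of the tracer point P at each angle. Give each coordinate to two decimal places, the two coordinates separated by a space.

A=(0,0), D=(9.00,0)
θ=27°: B = A + 3.00·(cos27°, sin27°) = (2.6730, 1.3620)
θ=27°: |BD| = 6.4719
θ=27°: circle(B,5.00) ∩ circle(D,7.00): a=1.3818, h=4.8053
θ=27°:   candidates: C₊=(5.0351,5.7688) cross=31.099; C₋=(3.0126,-3.6265) cross=-31.099
θ=27°:   branch - wants cross < 0 → take C=(3.0126,-3.6265) (cross=-31.099)
θ=27°: ex = (C−B)/|BC| = (0.0679,-0.9977); ey = (0.9977,0.0679)
θ=27°: P = B + -2.95·ex + -2.73·ey = (-0.2510,4.1197)
θ=64°: B = A + 3.00·(cos64°, sin64°) = (1.3151, 2.6964)
θ=64°: |BD| = 8.1442
θ=64°: circle(B,5.00) ∩ circle(D,7.00): a=2.5987, h=4.2716
θ=64°:   candidates: C₊=(5.1815,5.8668) cross=34.789; C₋=(2.3530,-2.1947) cross=-34.789
θ=64°:   branch - wants cross < 0 → take C=(2.3530,-2.1947) (cross=-34.789)
θ=64°: ex = (C−B)/|BC| = (0.2076,-0.9782); ey = (0.9782,0.2076)
θ=64°: P = B + -2.95·ex + -2.73·ey = (-1.9678,5.0155)
θ=144°: B = A + 3.00·(cos144°, sin144°) = (-2.4271, 1.7634)
θ=144°: |BD| = 11.5623
θ=144°: circle(B,5.00) ∩ circle(D,7.00): a=4.7433, h=1.5815
θ=144°:   candidates: C₊=(2.5020,2.6030) cross=18.286; C₋=(2.0196,-0.5230) cross=-18.286
θ=144°:   branch - wants cross < 0 → take C=(2.0196,-0.5230) (cross=-18.286)
θ=144°: ex = (C−B)/|BC| = (0.8893,-0.4573); ey = (0.4573,0.8893)
θ=144°: P = B + -2.95·ex + -2.73·ey = (-6.2989,0.6845)
θ=217°: B = A + 3.00·(cos217°, sin217°) = (-2.3959, -1.8054)
θ=217°: |BD| = 11.5380
θ=217°: circle(B,5.00) ∩ circle(D,7.00): a=4.7290, h=1.6238
θ=217°:   candidates: C₊=(2.0207,0.5383) cross=18.736; C₋=(2.5289,-2.6693) cross=-18.736
θ=217°:   branch - wants cross < 0 → take C=(2.5289,-2.6693) (cross=-18.736)
θ=217°: ex = (C−B)/|BC| = (0.9850,-0.1728); ey = (0.1728,0.9850)
θ=217°: P = B + -2.95·ex + -2.73·ey = (-5.7732,-3.9847)

θ=27°: -0.25 4.12
θ=64°: -1.97 5.02
θ=144°: -6.30 0.68
θ=217°: -5.77 -3.98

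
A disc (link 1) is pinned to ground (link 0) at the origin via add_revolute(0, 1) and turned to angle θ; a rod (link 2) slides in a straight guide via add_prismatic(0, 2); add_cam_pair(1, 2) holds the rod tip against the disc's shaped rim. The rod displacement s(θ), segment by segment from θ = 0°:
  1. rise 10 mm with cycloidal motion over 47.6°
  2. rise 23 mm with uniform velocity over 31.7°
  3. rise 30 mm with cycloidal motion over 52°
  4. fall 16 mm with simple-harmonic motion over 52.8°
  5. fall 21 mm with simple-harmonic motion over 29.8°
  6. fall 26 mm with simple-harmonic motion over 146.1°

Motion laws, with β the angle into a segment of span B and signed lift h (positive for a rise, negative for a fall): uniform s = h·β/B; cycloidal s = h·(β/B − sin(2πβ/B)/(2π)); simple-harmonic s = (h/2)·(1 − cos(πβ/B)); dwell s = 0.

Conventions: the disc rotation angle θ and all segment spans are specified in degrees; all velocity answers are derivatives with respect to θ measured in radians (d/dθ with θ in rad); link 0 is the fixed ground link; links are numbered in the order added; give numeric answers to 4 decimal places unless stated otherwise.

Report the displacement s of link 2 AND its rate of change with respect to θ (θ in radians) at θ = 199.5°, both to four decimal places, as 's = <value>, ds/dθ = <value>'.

segment 1 (0° to 47.6°, cycloidal, h = 10) is passed completely: s = 0.0000 + (10) = 10.0000
segment 2 (47.6° to 79.3°, uniform, h = 23) is passed completely: s = 10.0000 + (23) = 33.0000
segment 3 (79.3° to 131.3°, cycloidal, h = 30) is passed completely: s = 33.0000 + (30) = 63.0000
segment 4 (131.3° to 184.1°, simple-harmonic, h = -16) is passed completely: s = 63.0000 + (-16) = 47.0000
θ = 199.5° falls in segment 5 (184.1° to 213.9°, simple-harmonic, h = -21): β = 199.5 − 184.1 = 15.4°, B = 29.8°; Δs = -21/2·(1 − cos(π·0.5168)) = -11.0532; s = 47.0000 − 11.0532 = 35.9468
velocity in seg [184.1°–213.9°] (simple-harmonic), θ in radians: β = 15.4° = 0.2688 rad, B = 29.8° = 0.5201 rad; ds/dθ = (πh/(2B)) sin(πβ/B) = (π·(-21)/(2·0.5201)) sin(π·0.5168) = -63.334730 mm/rad

s = 35.9468, ds/dθ = -63.3347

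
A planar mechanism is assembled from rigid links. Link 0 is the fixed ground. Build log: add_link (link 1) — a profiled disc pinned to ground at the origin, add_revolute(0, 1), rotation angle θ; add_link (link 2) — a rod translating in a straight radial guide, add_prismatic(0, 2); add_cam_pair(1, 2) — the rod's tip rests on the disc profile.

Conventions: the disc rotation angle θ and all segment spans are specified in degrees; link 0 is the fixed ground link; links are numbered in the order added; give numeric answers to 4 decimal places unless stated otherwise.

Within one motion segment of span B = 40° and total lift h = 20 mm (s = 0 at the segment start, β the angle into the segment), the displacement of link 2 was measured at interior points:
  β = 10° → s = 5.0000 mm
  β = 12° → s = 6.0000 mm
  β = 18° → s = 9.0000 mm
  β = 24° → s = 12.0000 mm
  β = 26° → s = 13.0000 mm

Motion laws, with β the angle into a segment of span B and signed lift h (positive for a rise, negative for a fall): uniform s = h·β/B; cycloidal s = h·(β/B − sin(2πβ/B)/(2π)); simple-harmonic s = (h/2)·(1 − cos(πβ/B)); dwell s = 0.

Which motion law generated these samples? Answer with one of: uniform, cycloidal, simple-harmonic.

candidates at β/B = r: uniform s = h·r (linear in β); cycloidal s = h·(r − sin(2πr)/(2π)); simple-harmonic s = (h/2)(1 − cos(πr))
β=10°: printed 5.0000 | uniform 5.0000, cycloidal 1.8169, simple-harmonic 2.9289
β=12°: printed 6.0000 | uniform 6.0000, cycloidal 2.9727, simple-harmonic 4.1221
β=18°: printed 9.0000 | uniform 9.0000, cycloidal 8.0164, simple-harmonic 8.4357
β=24°: printed 12.0000 | uniform 12.0000, cycloidal 13.8710, simple-harmonic 13.0902
β=26°: printed 13.0000 | uniform 13.0000, cycloidal 15.5752, simple-harmonic 14.5399
only one law matches every sample → uniform

uniform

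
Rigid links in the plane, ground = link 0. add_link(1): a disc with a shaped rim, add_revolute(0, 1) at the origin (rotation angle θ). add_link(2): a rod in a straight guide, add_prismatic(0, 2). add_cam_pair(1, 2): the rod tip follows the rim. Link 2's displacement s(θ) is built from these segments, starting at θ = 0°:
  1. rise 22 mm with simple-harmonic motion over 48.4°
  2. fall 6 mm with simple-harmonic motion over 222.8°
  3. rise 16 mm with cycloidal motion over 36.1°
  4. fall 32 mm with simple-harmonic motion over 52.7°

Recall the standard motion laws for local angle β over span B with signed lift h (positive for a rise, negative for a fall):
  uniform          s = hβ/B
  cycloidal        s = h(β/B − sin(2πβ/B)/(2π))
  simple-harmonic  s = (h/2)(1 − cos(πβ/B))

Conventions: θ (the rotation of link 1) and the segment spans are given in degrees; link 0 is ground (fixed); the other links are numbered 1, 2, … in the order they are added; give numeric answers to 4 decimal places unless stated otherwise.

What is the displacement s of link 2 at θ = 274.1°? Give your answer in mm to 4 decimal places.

segment 1 (0° to 48.4°, simple-harmonic, h = 22) is passed completely: s = 0.0000 + (22) = 22.0000
segment 2 (48.4° to 271.2°, simple-harmonic, h = -6) is passed completely: s = 22.0000 + (-6) = 16.0000
θ = 274.1° falls in segment 3 (271.2° to 307.3°, cycloidal, h = 16): β = 274.1 − 271.2 = 2.9°, B = 36.1°; Δs = 16·(0.0803 − sin(2π·0.0803)/(2π)) = 0.0539; s = 16.0000 + 0.0539 = 16.0539

16.0539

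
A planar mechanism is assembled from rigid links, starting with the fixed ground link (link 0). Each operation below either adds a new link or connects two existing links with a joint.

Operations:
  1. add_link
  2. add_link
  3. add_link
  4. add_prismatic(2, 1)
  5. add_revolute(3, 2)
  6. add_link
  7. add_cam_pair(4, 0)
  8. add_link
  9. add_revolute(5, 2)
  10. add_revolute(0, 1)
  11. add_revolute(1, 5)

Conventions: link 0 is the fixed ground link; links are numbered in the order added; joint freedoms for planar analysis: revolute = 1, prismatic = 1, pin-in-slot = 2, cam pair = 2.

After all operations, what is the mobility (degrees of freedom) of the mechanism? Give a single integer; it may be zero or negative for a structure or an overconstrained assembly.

link 0 = ground. State L|J1|J2 = 1|0|0
+link1  2|0|0
+link2  3|0|0
+link3  4|0|0
P(2,1) f=1→J1  4|1|0
R(3,2) f=1→J1  4|2|0
+link4  5|2|0
C(4,0) f=2→J2  5|2|1
+link5  6|2|1
R(5,2) f=1→J1  6|3|1
R(0,1) f=1→J1  6|4|1
R(1,5) f=1→J1  6|5|1
M = 3(6−1)−2·5−1 = 15−10−1 = 4

M = 4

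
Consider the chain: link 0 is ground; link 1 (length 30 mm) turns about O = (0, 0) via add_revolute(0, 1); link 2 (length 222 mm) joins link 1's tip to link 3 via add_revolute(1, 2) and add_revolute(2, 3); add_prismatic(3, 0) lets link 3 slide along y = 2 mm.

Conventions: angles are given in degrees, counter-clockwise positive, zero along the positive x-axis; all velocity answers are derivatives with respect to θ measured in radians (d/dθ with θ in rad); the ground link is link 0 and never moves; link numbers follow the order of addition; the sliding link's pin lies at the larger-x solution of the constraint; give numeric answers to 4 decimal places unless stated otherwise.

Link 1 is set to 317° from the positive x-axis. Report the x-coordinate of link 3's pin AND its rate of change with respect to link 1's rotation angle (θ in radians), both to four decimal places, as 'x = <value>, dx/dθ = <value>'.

geometry: r = 30 mm, L = 222 mm, e = 2 mm
crank pin P = (r cos θ, r sin θ) = (21.940611, -20.459951)
h = r sin θ − e = -20.459951 − 2 = -22.459951
x = r cos θ + √(L² − h²) = 21.940611 + 220.860930 = 242.801542
dx/dθ = −r sin θ − h·r cos θ/√(L² − h²) (θ in radians; h = -22.459951) = 22.691151

x = 242.8015, dx/dθ = 22.6912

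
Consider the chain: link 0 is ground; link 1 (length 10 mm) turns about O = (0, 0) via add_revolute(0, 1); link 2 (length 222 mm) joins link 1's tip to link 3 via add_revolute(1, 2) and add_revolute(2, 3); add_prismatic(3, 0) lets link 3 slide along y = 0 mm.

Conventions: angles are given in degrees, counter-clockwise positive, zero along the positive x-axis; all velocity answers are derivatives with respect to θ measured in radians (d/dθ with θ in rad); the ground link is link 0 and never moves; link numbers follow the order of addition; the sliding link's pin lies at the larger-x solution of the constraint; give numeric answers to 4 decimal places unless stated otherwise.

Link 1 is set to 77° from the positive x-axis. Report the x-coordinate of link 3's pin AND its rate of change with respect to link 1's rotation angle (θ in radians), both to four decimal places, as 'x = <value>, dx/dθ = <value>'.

geometry: r = 10 mm, L = 222 mm, e = 0 mm
crank pin P = (r cos θ, r sin θ) = (2.249511, 9.743701)
h = r sin θ − e = 9.743701 − 0 = 9.743701
x = r cos θ + √(L² − h²) = 2.249511 + 221.786069 = 224.035579
dx/dθ = −r sin θ − h·r cos θ/√(L² − h²) (θ in radians; h = 9.743701) = -9.842528

x = 224.0356, dx/dθ = -9.8425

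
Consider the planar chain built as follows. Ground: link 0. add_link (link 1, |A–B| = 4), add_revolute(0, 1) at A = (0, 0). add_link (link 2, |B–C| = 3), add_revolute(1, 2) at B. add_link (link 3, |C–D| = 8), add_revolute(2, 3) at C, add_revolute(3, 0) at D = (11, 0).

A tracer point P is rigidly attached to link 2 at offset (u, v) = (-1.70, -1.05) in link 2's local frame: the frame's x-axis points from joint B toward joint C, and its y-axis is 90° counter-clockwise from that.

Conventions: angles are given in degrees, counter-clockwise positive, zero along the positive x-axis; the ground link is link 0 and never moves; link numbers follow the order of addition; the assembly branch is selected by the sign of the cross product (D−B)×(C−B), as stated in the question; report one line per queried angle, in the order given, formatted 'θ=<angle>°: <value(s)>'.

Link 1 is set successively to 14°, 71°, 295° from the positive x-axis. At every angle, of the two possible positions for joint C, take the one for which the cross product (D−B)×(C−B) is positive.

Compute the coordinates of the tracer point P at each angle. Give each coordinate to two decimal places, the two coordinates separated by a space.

A=(0,0), D=(11.00,0)
θ=14°: B = A + 4.00·(cos14°, sin14°) = (3.8812, 0.9677)
θ=14°: |BD| = 7.1843
θ=14°: circle(B,3.00) ∩ circle(D,8.00): a=-0.2357, h=2.9907
θ=14°:   candidates: C₊=(4.0505,3.9629) cross=21.486; C₋=(3.2448,-1.9640) cross=-21.486
θ=14°:   branch + wants cross > 0 → take C=(4.0505,3.9629) (cross=21.486)
θ=14°: ex = (C−B)/|BC| = (0.0564,0.9984); ey = (-0.9984,0.0564)
θ=14°: P = B + -1.70·ex + -1.05·ey = (4.8336,-0.7889)
θ=71°: B = A + 4.00·(cos71°, sin71°) = (1.3023, 3.7821)
θ=71°: |BD| = 10.4091
θ=71°: circle(B,3.00) ∩ circle(D,8.00): a=2.5627, h=1.5597
θ=71°:   candidates: C₊=(4.2565,4.3041) cross=16.236; C₋=(3.1231,1.3978) cross=-16.236
θ=71°:   branch + wants cross > 0 → take C=(4.2565,4.3041) (cross=16.236)
θ=71°: ex = (C−B)/|BC| = (0.9847,0.1740); ey = (-0.1740,0.9847)
θ=71°: P = B + -1.70·ex + -1.05·ey = (-0.1891,2.4523)
θ=295°: B = A + 4.00·(cos295°, sin295°) = (1.6905, -3.6252)
θ=295°: |BD| = 9.9905
θ=295°: circle(B,3.00) ∩ circle(D,8.00): a=2.2426, h=1.9927
θ=295°:   candidates: C₊=(3.0572,-0.9546) cross=19.908; C₋=(4.5033,-4.6683) cross=-19.908
θ=295°:   branch + wants cross > 0 → take C=(3.0572,-0.9546) (cross=19.908)
θ=295°: ex = (C−B)/|BC| = (0.4556,0.8902); ey = (-0.8902,0.4556)
θ=295°: P = B + -1.70·ex + -1.05·ey = (1.8507,-5.6169)

θ=14°: 4.83 -0.79
θ=71°: -0.19 2.45
θ=295°: 1.85 -5.62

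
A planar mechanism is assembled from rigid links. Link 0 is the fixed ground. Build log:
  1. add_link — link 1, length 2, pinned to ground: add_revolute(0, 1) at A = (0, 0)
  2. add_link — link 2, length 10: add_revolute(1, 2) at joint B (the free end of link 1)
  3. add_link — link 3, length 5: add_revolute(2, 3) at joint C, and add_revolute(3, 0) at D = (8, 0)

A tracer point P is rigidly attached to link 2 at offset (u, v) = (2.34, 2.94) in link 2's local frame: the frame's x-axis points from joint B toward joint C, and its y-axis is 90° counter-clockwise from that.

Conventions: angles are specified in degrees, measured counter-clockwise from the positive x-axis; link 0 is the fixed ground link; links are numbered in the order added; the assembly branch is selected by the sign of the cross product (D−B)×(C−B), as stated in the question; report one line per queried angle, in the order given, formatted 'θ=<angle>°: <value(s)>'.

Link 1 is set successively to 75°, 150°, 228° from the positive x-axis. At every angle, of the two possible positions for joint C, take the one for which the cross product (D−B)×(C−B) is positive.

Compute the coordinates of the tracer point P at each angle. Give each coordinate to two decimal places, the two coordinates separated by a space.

A=(0,0), D=(8.00,0)
θ=75°: B = A + 2.00·(cos75°, sin75°) = (0.5176, 1.9319)
θ=75°: |BD| = 7.7277
θ=75°: circle(B,10.00) ∩ circle(D,5.00): a=8.7165, h=4.9013
θ=75°:   candidates: C₊=(10.1827,4.4984) cross=37.876; C₋=(7.7321,-4.9928) cross=-37.876
θ=75°:   branch + wants cross > 0 → take C=(10.1827,4.4984) (cross=37.876)
θ=75°: ex = (C−B)/|BC| = (0.9665,0.2567); ey = (-0.2567,0.9665)
θ=75°: P = B + 2.34·ex + 2.94·ey = (2.0247,5.3740)
θ=150°: B = A + 2.00·(cos150°, sin150°) = (-1.7321, 1.0000)
θ=150°: |BD| = 9.7833
θ=150°: circle(B,10.00) ∩ circle(D,5.00): a=8.7247, h=4.8867
θ=150°:   candidates: C₊=(7.4465,4.9693) cross=47.808; C₋=(6.4475,-4.7529) cross=-47.808
θ=150°:   branch + wants cross > 0 → take C=(7.4465,4.9693) (cross=47.808)
θ=150°: ex = (C−B)/|BC| = (0.9179,0.3969); ey = (-0.3969,0.9179)
θ=150°: P = B + 2.34·ex + 2.94·ey = (-0.7512,4.6273)
θ=228°: B = A + 2.00·(cos228°, sin228°) = (-1.3383, -1.4863)
θ=228°: |BD| = 9.4558
θ=228°: circle(B,10.00) ∩ circle(D,5.00): a=8.6937, h=4.9416
θ=228°:   candidates: C₊=(6.4707,4.7604) cross=46.727; C₋=(8.0241,-4.9999) cross=-46.727
θ=228°:   branch + wants cross > 0 → take C=(6.4707,4.7604) (cross=46.727)
θ=228°: ex = (C−B)/|BC| = (0.7809,0.6247); ey = (-0.6247,0.7809)
θ=228°: P = B + 2.34·ex + 2.94·ey = (-1.3475,2.2713)

θ=75°: 2.02 5.37
θ=150°: -0.75 4.63
θ=228°: -1.35 2.27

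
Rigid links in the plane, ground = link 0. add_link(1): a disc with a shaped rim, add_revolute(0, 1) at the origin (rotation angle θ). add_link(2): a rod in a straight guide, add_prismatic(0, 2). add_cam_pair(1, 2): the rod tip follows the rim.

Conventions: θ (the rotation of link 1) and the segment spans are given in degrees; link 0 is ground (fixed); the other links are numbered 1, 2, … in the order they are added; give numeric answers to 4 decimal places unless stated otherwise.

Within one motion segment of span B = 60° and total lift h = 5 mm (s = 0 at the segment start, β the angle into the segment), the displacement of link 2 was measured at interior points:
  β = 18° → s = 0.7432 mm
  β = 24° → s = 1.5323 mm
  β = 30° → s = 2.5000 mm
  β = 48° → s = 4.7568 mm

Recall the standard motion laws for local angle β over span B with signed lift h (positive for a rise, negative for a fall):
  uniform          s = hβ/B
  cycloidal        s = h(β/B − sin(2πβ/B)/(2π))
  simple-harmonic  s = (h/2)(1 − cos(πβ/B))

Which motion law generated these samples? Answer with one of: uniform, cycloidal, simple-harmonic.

candidates at β/B = r: uniform s = h·r (linear in β); cycloidal s = h·(r − sin(2πr)/(2π)); simple-harmonic s = (h/2)(1 − cos(πr))
β=18°: printed 0.7432 | uniform 1.5000, cycloidal 0.7432, simple-harmonic 1.0305
β=24°: printed 1.5323 | uniform 2.0000, cycloidal 1.5323, simple-harmonic 1.7275
β=30°: printed 2.5000 | uniform 2.5000, cycloidal 2.5000, simple-harmonic 2.5000
β=48°: printed 4.7568 | uniform 4.0000, cycloidal 4.7568, simple-harmonic 4.5225
only one law matches every sample → cycloidal

cycloidal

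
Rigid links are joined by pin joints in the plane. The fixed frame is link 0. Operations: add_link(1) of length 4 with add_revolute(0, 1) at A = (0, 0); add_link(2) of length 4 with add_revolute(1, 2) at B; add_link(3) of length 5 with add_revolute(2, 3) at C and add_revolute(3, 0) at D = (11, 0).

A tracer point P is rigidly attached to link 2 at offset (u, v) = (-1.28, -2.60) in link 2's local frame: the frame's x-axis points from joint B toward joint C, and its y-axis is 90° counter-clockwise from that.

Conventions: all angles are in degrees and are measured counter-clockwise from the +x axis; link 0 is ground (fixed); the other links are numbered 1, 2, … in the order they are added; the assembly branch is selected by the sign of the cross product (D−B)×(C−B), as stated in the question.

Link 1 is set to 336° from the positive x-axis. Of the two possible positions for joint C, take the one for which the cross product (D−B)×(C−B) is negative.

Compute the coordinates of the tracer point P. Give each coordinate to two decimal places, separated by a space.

A=(0,0), D=(11.00,0)
B = A + 4.00·(cos336°, sin336°) = (3.6542, -1.6269)
|BD| = 7.5238
circle(B,4.00) ∩ circle(D,5.00): a=3.1638, h=2.4475
  candidates: C₊=(6.2139,1.4468) cross=18.415; C₋=(7.2724,-3.3324) cross=-18.415
  branch - wants cross < 0 → take C=(7.2724,-3.3324) (cross=-18.415)
ex = (C−B)/|BC| = (0.9046,-0.4264); ey = (0.4264,0.9046)
P = B + -1.28·ex + -2.60·ey = (1.3878,-3.4330)

1.39 -3.43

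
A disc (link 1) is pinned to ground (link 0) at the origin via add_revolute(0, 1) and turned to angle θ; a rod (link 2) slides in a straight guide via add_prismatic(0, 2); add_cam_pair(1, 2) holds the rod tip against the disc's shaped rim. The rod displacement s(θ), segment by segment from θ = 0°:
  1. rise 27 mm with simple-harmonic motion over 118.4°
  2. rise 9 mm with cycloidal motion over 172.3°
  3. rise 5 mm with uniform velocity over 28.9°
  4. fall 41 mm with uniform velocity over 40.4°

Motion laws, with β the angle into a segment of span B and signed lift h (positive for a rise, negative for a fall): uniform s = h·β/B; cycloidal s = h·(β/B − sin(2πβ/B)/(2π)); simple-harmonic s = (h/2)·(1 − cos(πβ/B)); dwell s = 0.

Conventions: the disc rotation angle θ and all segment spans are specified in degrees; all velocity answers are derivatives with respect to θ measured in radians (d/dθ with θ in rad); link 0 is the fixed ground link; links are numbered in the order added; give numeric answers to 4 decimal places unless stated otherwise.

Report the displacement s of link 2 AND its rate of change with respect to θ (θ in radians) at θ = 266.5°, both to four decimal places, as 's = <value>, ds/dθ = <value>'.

segment 1 (0° to 118.4°, simple-harmonic, h = 27) is passed completely: s = 0.0000 + (27) = 27.0000
θ = 266.5° falls in segment 2 (118.4° to 290.7°, cycloidal, h = 9): β = 266.5 − 118.4 = 148.1°, B = 172.3°; Δs = 9·(0.8595 − sin(2π·0.8595)/(2π)) = 8.8422; s = 27.0000 + 8.8422 = 35.8422
velocity in seg [118.4°–290.7°] (cycloidal), θ in radians: β = 148.1° = 2.5848 rad, B = 172.3° = 3.0072 rad; ds/dθ = (h/B)(1 − cos(2πβ/B)) = (9/3.0072)(1 − cos(2π·0.8595)) = 1.091690 mm/rad

s = 35.8422, ds/dθ = 1.0917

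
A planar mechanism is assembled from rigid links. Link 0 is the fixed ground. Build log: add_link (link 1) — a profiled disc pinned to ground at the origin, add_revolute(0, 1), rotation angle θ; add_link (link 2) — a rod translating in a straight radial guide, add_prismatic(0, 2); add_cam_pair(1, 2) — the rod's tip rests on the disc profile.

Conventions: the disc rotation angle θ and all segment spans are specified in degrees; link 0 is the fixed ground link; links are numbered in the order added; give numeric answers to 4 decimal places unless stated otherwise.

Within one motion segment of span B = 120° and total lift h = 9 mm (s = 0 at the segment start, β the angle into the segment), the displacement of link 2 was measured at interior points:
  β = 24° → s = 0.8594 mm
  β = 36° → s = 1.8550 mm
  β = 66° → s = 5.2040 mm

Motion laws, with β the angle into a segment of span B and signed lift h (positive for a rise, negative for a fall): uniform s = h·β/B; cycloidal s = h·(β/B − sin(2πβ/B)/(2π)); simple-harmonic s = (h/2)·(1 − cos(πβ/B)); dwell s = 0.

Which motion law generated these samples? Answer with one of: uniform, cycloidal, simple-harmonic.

candidates at β/B = r: uniform s = h·r (linear in β); cycloidal s = h·(r − sin(2πr)/(2π)); simple-harmonic s = (h/2)(1 − cos(πr))
β=24°: printed 0.8594 | uniform 1.8000, cycloidal 0.4377, simple-harmonic 0.8594
β=36°: printed 1.8550 | uniform 2.7000, cycloidal 1.3377, simple-harmonic 1.8550
β=66°: printed 5.2040 | uniform 4.9500, cycloidal 5.3926, simple-harmonic 5.2040
only one law matches every sample → simple-harmonic

simple-harmonic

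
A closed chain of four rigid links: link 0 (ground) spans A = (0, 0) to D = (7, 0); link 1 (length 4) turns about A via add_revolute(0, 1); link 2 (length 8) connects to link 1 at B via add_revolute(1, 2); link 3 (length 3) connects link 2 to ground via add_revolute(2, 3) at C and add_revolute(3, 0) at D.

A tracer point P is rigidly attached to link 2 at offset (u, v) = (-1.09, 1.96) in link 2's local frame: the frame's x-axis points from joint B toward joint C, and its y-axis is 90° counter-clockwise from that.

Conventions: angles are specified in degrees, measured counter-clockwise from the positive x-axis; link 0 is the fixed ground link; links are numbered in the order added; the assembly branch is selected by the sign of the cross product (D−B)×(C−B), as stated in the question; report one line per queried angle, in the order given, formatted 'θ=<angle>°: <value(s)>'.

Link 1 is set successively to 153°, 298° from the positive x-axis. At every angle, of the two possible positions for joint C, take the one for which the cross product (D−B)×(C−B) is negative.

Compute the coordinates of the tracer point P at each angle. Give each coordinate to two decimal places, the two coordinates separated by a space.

A=(0,0), D=(7.00,0)
θ=153°: B = A + 4.00·(cos153°, sin153°) = (-3.5640, 1.8160)
θ=153°: |BD| = 10.7190
θ=153°: circle(B,8.00) ∩ circle(D,3.00): a=7.9250, h=1.0927
θ=153°:   candidates: C₊=(4.4316,1.5502) cross=11.712; C₋=(4.0613,-0.6035) cross=-11.712
θ=153°:   branch - wants cross < 0 → take C=(4.0613,-0.6035) (cross=-11.712)
θ=153°: ex = (C−B)/|BC| = (0.9532,-0.3024); ey = (0.3024,0.9532)
θ=153°: P = B + -1.09·ex + 1.96·ey = (-4.0102,4.0138)
θ=298°: B = A + 4.00·(cos298°, sin298°) = (1.8779, -3.5318)
θ=298°: |BD| = 6.2217
θ=298°: circle(B,8.00) ∩ circle(D,3.00): a=7.5309, h=2.6993
θ=298°:   candidates: C₊=(6.5455,2.9654) cross=16.794; C₋=(9.6100,-1.4791) cross=-16.794
θ=298°:   branch - wants cross < 0 → take C=(9.6100,-1.4791) (cross=-16.794)
θ=298°: ex = (C−B)/|BC| = (0.9665,0.2566); ey = (-0.2566,0.9665)
θ=298°: P = B + -1.09·ex + 1.96·ey = (0.3215,-1.9171)

θ=153°: -4.01 4.01
θ=298°: 0.32 -1.92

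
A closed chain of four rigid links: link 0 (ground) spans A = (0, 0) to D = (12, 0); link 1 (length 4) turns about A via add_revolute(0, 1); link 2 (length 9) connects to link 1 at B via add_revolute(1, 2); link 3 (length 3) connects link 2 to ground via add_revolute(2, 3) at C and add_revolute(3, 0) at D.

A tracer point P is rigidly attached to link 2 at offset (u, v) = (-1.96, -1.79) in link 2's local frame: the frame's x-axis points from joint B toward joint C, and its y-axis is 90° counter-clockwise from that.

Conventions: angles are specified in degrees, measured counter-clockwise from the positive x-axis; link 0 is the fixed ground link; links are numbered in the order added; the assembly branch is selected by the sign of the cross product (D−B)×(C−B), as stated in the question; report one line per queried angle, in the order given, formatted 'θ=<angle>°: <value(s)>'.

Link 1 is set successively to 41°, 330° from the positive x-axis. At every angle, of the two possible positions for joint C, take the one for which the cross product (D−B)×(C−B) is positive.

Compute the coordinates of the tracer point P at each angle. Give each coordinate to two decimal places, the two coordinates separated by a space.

A=(0,0), D=(12.00,0)
θ=41°: B = A + 4.00·(cos41°, sin41°) = (3.0188, 2.6242)
θ=41°: |BD| = 9.3567
θ=41°: circle(B,9.00) ∩ circle(D,3.00): a=8.5259, h=2.8827
θ=41°:   candidates: C₊=(12.0110,3.0000) cross=26.972; C₋=(10.3940,-2.5339) cross=-26.972
θ=41°:   branch + wants cross > 0 → take C=(12.0110,3.0000) (cross=26.972)
θ=41°: ex = (C−B)/|BC| = (0.9991,0.0417); ey = (-0.0417,0.9991)
θ=41°: P = B + -1.96·ex + -1.79·ey = (1.1353,0.7540)
θ=330°: B = A + 4.00·(cos330°, sin330°) = (3.4641, -2.0000)
θ=330°: |BD| = 8.7671
θ=330°: circle(B,9.00) ∩ circle(D,3.00): a=8.4898, h=2.9872
θ=330°:   candidates: C₊=(11.0486,2.8451) cross=26.189; C₋=(12.4115,-2.9716) cross=-26.189
θ=330°:   branch + wants cross > 0 → take C=(11.0486,2.8451) (cross=26.189)
θ=330°: ex = (C−B)/|BC| = (0.8427,0.5383); ey = (-0.5383,0.8427)
θ=330°: P = B + -1.96·ex + -1.79·ey = (2.7760,-4.5636)

θ=41°: 1.14 0.75
θ=330°: 2.78 -4.56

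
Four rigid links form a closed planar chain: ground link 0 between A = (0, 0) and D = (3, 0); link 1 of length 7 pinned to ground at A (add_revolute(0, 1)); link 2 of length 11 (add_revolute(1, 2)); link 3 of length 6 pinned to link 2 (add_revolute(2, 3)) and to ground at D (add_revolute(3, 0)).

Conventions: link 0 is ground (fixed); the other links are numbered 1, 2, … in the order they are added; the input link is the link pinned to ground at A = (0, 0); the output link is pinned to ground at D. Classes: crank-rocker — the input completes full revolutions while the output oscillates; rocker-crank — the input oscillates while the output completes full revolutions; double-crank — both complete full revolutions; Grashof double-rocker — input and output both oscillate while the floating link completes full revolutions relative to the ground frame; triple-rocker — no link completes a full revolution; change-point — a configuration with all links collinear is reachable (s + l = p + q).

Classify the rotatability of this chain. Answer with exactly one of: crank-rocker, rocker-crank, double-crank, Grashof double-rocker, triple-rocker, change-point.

lengths: ground=3, input=7, coupler=11, output=6
sorted: s=3 (shortest), l=11 (longest), p+q=13
s + l = 14 vs p + q = 13
s + l > p + q → non-Grashof → no link fully rotates → triple-rocker

triple-rocker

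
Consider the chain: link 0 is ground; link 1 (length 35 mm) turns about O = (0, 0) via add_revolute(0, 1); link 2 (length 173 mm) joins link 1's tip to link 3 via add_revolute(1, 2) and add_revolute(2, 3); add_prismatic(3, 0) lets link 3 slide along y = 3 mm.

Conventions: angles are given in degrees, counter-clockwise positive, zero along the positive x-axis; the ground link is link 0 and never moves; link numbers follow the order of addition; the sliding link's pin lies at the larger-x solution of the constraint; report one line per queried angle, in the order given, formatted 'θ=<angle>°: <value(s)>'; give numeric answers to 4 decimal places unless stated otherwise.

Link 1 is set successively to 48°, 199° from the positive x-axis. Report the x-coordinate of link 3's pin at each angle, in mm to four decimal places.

geometry: r = 35 mm, L = 173 mm, e = 3 mm
θ=48°: crank pin P = (r cos θ, r sin θ) = (23.419571, 26.010069)
θ=48°: h = r sin θ − e = 26.010069 − 3 = 23.010069
θ=48°: x = r cos θ + √(L² − h²) = 23.419571 + 171.462931 = 194.882502
θ=199°: crank pin P = (r cos θ, r sin θ) = (-33.093150, -11.394885)
θ=199°: h = r sin θ − e = -11.394885 − 3 = -14.394885
θ=199°: x = r cos θ + √(L² − h²) = -33.093150 + 172.400079 = 139.306929

θ=48°: 194.8825
θ=199°: 139.3069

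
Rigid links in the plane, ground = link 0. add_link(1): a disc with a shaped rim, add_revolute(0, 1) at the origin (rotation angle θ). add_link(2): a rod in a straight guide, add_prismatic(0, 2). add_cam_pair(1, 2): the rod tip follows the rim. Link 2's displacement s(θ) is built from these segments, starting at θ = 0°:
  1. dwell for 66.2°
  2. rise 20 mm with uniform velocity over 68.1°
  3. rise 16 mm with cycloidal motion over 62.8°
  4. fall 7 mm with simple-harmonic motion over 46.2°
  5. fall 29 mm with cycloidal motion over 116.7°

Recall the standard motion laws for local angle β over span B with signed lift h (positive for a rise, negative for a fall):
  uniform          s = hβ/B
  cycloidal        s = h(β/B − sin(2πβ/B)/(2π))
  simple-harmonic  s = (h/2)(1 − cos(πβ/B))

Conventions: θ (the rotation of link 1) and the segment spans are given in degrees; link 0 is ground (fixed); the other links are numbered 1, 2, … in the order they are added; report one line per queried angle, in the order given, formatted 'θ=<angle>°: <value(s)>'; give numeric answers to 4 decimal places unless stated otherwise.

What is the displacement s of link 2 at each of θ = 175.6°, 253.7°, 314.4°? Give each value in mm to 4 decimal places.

segment 1 (0° to 66.2°, dwell): s unchanged at 0.0000
segment 2 (66.2° to 134.3°, uniform, h = 20) is passed completely: s = 0.0000 + (20) = 20.0000
θ = 175.6° falls in segment 3 (134.3° to 197.1°, cycloidal, h = 16): β = 175.6 − 134.3 = 41.3°, B = 62.8°; Δs = 16·(0.6576 − sin(2π·0.6576)/(2π)) = 12.6519; s = 20.0000 + 12.6519 = 32.6519
segment 3 (134.3° to 197.1°, cycloidal, h = 16) is passed completely: s = 20.0000 + (16) = 36.0000
segment 4 (197.1° to 243.3°, simple-harmonic, h = -7) is passed completely: s = 36.0000 + (-7) = 29.0000
θ = 253.7° falls in segment 5 (243.3° to 360°, cycloidal, h = -29): β = 253.7 − 243.3 = 10.4°, B = 116.7°; Δs = -29·(0.0891 − sin(2π·0.0891)/(2π)) = -0.1329; s = 29.0000 − 0.1329 = 28.8671
θ = 314.4° falls in segment 5 (243.3° to 360°, cycloidal, h = -29): β = 314.4 − 243.3 = 71.1°, B = 116.7°; Δs = -29·(0.6093 − sin(2π·0.6093)/(2π)) = -20.5937; s = 29.0000 − 20.5937 = 8.4063

θ=175.6°: 32.6519
θ=253.7°: 28.8671
θ=314.4°: 8.4063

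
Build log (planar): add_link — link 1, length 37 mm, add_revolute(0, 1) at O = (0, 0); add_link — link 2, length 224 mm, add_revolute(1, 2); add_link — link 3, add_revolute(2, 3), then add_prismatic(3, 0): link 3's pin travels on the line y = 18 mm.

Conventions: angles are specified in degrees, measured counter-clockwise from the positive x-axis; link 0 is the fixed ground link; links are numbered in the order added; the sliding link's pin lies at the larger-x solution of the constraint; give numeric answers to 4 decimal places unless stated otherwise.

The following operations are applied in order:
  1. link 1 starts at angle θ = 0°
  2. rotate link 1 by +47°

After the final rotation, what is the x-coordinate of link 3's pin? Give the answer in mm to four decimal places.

geometry: r = 37 mm, L = 224 mm, e = 18 mm; θ starts at 0°
rotate link 1 by +47°: θ ← 0° +47° = 47°
crank pin P = (r cos θ, r sin θ) = (25.233939, 27.060087)
h = r sin θ − e = 27.060087 − 18 = 9.060087
x = r cos θ + √(L² − h²) = 25.233939 + 223.816699 = 249.050638

249.0506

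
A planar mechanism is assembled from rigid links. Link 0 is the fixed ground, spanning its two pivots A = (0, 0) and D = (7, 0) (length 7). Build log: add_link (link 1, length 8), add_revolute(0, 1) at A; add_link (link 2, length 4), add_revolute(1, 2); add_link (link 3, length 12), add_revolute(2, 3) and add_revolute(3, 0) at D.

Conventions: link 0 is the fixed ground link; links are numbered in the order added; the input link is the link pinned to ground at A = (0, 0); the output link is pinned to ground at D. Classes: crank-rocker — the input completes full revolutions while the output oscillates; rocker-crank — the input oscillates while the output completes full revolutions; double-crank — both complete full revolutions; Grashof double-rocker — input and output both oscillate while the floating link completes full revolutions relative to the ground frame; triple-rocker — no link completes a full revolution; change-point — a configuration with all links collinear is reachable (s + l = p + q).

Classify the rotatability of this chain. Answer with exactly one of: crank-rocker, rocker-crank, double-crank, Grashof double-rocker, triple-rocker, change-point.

lengths: ground=7, input=8, coupler=4, output=12
sorted: s=4 (shortest), l=12 (longest), p+q=15
s + l = 16 vs p + q = 15
s + l > p + q → non-Grashof → no link fully rotates → triple-rocker

triple-rocker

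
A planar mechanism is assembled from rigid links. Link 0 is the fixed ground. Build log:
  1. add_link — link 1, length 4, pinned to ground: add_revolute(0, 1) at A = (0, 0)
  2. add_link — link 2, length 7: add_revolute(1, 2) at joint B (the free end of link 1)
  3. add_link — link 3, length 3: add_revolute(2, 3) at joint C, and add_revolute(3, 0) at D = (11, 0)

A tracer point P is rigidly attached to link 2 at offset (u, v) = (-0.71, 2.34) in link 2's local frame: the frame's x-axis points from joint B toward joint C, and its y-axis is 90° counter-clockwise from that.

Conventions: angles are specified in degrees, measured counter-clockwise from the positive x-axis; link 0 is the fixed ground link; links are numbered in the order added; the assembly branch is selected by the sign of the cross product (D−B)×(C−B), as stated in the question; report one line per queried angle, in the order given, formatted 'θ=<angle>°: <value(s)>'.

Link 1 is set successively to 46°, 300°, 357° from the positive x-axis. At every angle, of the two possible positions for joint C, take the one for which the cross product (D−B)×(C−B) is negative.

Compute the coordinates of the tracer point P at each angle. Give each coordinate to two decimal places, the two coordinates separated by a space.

A=(0,0), D=(11.00,0)
θ=46°: B = A + 4.00·(cos46°, sin46°) = (2.7786, 2.8774)
θ=46°: |BD| = 8.7103
θ=46°: circle(B,7.00) ∩ circle(D,3.00): a=6.6513, h=2.1818
θ=46°:   candidates: C₊=(9.7773,2.7395) cross=19.004; C₋=(8.3358,-1.3791) cross=-19.004
θ=46°:   branch - wants cross < 0 → take C=(8.3358,-1.3791) (cross=-19.004)
θ=46°: ex = (C−B)/|BC| = (0.7939,-0.6081); ey = (0.6081,0.7939)
θ=46°: P = B + -0.71·ex + 2.34·ey = (3.6379,5.1668)
θ=300°: B = A + 4.00·(cos300°, sin300°) = (2.0000, -3.4641)
θ=300°: |BD| = 9.6437
θ=300°: circle(B,7.00) ∩ circle(D,3.00): a=6.8957, h=1.2037
θ=300°:   candidates: C₊=(8.0031,0.1363) cross=11.608; C₋=(8.8679,-2.1105) cross=-11.608
θ=300°:   branch - wants cross < 0 → take C=(8.8679,-2.1105) (cross=-11.608)
θ=300°: ex = (C−B)/|BC| = (0.9811,0.1934); ey = (-0.1934,0.9811)
θ=300°: P = B + -0.71·ex + 2.34·ey = (0.8509,-1.3056)
θ=357°: B = A + 4.00·(cos357°, sin357°) = (3.9945, -0.2093)
θ=357°: |BD| = 7.0086
θ=357°: circle(B,7.00) ∩ circle(D,3.00): a=6.3579, h=2.9286
θ=357°:   candidates: C₊=(10.2621,2.9078) cross=20.525; C₋=(10.4371,-2.9467) cross=-20.525
θ=357°:   branch - wants cross < 0 → take C=(10.4371,-2.9467) (cross=-20.525)
θ=357°: ex = (C−B)/|BC| = (0.9204,-0.3911); ey = (0.3911,0.9204)
θ=357°: P = B + -0.71·ex + 2.34·ey = (4.2561,2.2220)

θ=46°: 3.64 5.17
θ=300°: 0.85 -1.31
θ=357°: 4.26 2.22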